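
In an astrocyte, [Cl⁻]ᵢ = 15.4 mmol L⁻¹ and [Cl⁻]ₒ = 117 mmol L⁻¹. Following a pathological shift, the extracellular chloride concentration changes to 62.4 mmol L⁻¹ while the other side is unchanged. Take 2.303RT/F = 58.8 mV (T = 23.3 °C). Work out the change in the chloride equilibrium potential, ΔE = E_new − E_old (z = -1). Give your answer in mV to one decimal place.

16.1 mV

E_old = (58.8/-1)·log₁₀(117/15.4) = -51.78 mV
E_new = (58.8/-1)·log₁₀(62.4/15.4) = -35.73 mV
ΔE = -35.73 − (-51.78) = 16.05 mV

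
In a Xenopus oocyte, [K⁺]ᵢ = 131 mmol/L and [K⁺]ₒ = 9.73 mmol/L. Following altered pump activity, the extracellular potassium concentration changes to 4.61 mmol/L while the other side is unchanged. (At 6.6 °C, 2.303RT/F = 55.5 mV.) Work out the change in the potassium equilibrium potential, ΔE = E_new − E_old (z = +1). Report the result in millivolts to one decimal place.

-18.0 mV

E_old = (55.5/1)·log₁₀(9.73/131) = -62.67 mV
E_new = (55.5/1)·log₁₀(4.61/131) = -80.67 mV
ΔE = -80.67 − (-62.67) = -18.00 mV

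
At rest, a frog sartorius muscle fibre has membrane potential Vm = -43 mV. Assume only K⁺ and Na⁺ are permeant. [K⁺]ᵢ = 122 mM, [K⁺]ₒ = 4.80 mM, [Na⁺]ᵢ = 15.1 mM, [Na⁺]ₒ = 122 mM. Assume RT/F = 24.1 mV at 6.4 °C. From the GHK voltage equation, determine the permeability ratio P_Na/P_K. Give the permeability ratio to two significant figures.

0.13

Let α = P_Na/P_K. GHK: Vm = 24.1·ln[(Kₒ + α·Naₒ)/(Kᵢ + α·Naᵢ)].
e^(Vm/24.1) = e^(-43.0/24.1) = 0.16793
So 0.16793·(Kᵢ + α·Naᵢ) = Kₒ + α·Naₒ → α = (0.16793·122.0 − 4.8) / (122.0 − 0.16793·15.1)
α = (20.49 − 4.8) / (122.0 − 2.536) = 15.69/119.5 = 0.1313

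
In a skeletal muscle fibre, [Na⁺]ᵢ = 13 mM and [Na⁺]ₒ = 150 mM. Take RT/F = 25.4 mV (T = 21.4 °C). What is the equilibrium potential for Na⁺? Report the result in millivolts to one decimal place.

62.1 mV

E = (25.4/z) · ln([Na⁺]_out/[Na⁺]_in) with z = +1.
= (25.4/1) · ln(150/13) = 25.40 · ln(11.54)
= 25.40 · (2.4457) = 62.12 mV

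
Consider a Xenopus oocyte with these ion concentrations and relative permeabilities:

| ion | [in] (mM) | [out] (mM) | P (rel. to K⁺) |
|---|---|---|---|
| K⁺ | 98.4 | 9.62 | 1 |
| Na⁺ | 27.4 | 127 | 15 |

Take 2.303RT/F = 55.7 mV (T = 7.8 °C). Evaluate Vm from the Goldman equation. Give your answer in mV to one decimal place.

Vm = 55.7 · log₁₀[(Σ P·[cation]ₒ + Σ P·[anion]ᵢ) / (Σ P·[cation]ᵢ + Σ P·[anion]ₒ)]
Numerator = 1×9.62 + 15×127 = 1915
Denominator = 1×98.4 + 15×27.4 = 509.4
Vm = 55.7 · log₁₀(3.7586) = 55.7 × (0.5750) = 32.03 mV

32.0 mV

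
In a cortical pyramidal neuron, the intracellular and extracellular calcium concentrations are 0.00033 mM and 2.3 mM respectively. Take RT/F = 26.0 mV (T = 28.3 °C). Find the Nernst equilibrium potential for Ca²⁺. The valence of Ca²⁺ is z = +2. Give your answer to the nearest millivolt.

115 mV

E = (26.0/z) · ln([Ca²⁺]_out/[Ca²⁺]_in) with z = +2.
= (26.0/2) · ln(2.3/0.00033) = 13.00 · ln(6970)
= 13.00 · (8.8493) = 115.04 mV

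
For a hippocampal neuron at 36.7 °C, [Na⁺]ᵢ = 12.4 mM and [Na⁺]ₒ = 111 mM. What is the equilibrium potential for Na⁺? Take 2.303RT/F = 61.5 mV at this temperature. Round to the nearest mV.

E = (61.5/z) · log₁₀([Na⁺]_out/[Na⁺]_in) with z = +1.
= (61.5/1) · log₁₀(111/12.4) = 61.50 · log₁₀(8.952)
= 61.50 · (0.9519) = 58.54 mV

59 mV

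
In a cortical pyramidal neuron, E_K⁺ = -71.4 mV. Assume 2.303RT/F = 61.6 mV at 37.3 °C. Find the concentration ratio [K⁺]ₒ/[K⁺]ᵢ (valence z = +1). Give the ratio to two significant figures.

0.069

log₁₀([out]/[in]) = E·z/(61.6) = -71.4 × 1 / 61.6 = -1.1591
[out]/[in] = 10^(-1.1591) = 0.06933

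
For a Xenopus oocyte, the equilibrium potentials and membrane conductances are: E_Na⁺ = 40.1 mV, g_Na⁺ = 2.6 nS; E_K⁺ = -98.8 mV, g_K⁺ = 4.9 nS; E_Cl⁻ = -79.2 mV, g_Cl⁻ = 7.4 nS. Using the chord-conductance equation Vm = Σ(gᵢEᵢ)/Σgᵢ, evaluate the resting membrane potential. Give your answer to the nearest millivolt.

-65 mV

Σ gᵢEᵢ = 2.6·(40.1) + 4.9·(-98.8) + 7.4·(-79.2) = -965.94
Σ gᵢ = 2.6 + 4.9 + 7.4 = 14.9
Vm = -965.94 / 14.9 = -64.83 mV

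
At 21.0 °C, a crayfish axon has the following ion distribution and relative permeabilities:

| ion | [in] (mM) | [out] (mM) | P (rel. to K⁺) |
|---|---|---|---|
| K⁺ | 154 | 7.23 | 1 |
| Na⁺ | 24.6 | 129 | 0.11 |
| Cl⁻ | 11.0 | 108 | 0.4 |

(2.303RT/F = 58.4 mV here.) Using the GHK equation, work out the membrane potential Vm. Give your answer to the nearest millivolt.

-52 mV

Vm = 58.4 · log₁₀[(Σ P·[cation]ₒ + Σ P·[anion]ᵢ) / (Σ P·[cation]ᵢ + Σ P·[anion]ₒ)]
Numerator = 1×7.23 + 0.11×129 + 0.4×11.0 = 25.82
Denominator = 1×154 + 0.11×24.6 + 0.4×108 = 199.9
Vm = 58.4 · log₁₀(0.12916) = 58.4 × (-0.8889) = -51.91 mV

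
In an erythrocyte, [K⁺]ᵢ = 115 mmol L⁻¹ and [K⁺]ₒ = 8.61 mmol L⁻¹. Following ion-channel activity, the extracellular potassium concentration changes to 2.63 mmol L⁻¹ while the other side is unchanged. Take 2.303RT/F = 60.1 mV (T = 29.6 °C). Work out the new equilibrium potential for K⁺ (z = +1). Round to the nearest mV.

-99 mV

After the shift: [K⁺]_out = 2.63, [K⁺]_in = 115 mmol L⁻¹.
E_new = (60.1/1)·log₁₀(2.63/115) = 60.10 · (-1.6407) = -98.61 mV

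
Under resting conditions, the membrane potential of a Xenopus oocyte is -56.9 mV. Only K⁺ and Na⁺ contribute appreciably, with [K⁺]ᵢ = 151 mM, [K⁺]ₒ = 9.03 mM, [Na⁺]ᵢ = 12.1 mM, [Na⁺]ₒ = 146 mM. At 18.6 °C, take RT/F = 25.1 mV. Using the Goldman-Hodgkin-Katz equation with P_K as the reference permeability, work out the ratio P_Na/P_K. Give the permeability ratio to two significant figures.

Let α = P_Na/P_K. GHK: Vm = 25.1·ln[(Kₒ + α·Naₒ)/(Kᵢ + α·Naᵢ)].
e^(Vm/25.1) = e^(-56.9/25.1) = 0.10363
So 0.10363·(Kᵢ + α·Naᵢ) = Kₒ + α·Naₒ → α = (0.10363·151.0 − 9.03) / (146.0 − 0.10363·12.1)
α = (15.65 − 9.03) / (146.0 − 1.254) = 6.618/144.7 = 0.04572

0.046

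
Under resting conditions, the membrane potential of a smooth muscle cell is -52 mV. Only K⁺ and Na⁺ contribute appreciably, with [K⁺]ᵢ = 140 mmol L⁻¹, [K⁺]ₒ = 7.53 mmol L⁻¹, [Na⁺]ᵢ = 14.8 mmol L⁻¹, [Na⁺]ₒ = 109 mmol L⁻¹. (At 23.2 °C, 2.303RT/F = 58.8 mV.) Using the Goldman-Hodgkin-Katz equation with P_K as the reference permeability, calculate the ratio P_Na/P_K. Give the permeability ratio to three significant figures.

0.100

Let α = P_Na/P_K. GHK: Vm = 58.8·log₁₀[(Kₒ + α·Naₒ)/(Kᵢ + α·Naᵢ)].
10^(Vm/58.8) = 10^(-52.0/58.8) = 0.13051
So 0.13051·(Kᵢ + α·Naᵢ) = Kₒ + α·Naₒ → α = (0.13051·140.0 − 7.53) / (109.0 − 0.13051·14.8)
α = (18.27 − 7.53) / (109.0 − 1.932) = 10.74/107.1 = 0.1003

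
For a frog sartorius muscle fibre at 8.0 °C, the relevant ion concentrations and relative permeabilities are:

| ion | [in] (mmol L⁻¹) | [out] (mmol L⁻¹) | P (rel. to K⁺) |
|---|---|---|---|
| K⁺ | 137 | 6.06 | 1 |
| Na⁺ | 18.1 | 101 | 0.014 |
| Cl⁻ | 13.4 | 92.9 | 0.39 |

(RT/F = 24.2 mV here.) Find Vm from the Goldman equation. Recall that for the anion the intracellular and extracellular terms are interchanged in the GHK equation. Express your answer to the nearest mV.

Vm = 24.2 · ln[(Σ P·[cation]ₒ + Σ P·[anion]ᵢ) / (Σ P·[cation]ᵢ + Σ P·[anion]ₒ)]
Numerator = 1×6.06 + 0.014×101 + 0.39×13.4 = 12.7
Denominator = 1×137 + 0.014×18.1 + 0.39×92.9 = 173.5
Vm = 24.2 · ln(0.073205) = 24.2 × (-2.6145) = -63.27 mV

-63 mV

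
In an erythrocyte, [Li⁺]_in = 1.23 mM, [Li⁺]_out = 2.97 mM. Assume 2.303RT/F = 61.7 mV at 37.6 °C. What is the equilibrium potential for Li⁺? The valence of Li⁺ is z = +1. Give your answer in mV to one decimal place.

E = (61.7/z) · log₁₀([Li⁺]_out/[Li⁺]_in) with z = +1.
= (61.7/1) · log₁₀(2.97/1.23) = 61.70 · log₁₀(2.415)
= 61.70 · (0.3829) = 23.62 mV

23.6 mV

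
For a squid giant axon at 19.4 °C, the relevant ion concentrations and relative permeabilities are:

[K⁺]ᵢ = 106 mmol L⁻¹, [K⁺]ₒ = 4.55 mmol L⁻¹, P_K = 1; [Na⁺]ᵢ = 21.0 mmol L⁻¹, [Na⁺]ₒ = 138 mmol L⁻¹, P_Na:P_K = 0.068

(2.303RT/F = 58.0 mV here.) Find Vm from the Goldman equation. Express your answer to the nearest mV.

Vm = 58.0 · log₁₀[(Σ P·[cation]ₒ + Σ P·[anion]ᵢ) / (Σ P·[cation]ᵢ + Σ P·[anion]ₒ)]
Numerator = 1×4.55 + 0.068×138 = 13.93
Denominator = 1×106 + 0.068×21.0 = 107.4
Vm = 58.0 · log₁₀(0.12971) = 58.0 × (-0.8870) = -51.45 mV

-51 mV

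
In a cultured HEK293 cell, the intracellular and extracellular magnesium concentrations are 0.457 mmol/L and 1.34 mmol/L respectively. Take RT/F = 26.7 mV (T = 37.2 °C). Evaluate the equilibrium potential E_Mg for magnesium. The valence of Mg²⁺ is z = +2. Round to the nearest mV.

14 mV

E = (26.7/z) · ln([Mg²⁺]_out/[Mg²⁺]_in) with z = +2.
= (26.7/2) · ln(1.34/0.457) = 13.35 · ln(2.932)
= 13.35 · (1.0757) = 14.36 mV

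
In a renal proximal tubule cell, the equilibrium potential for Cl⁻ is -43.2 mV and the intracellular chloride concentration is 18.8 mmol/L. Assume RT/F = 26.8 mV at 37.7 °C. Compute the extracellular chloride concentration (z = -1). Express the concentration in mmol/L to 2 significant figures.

94 mmol/L

Nernst: E = (26.8/-1) · ln([out]/[in]), so ln([out]/[in]) = -43.2 × -1 / 26.8 = 1.6119.
[out]/[in] = e^(1.6119) = 5.013.
[out] = 5.013 × 18.8 = 94.24 mmol/L.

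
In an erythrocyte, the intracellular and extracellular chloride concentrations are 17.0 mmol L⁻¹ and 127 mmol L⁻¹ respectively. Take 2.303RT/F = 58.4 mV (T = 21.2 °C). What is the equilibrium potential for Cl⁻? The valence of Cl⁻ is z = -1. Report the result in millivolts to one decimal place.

-51.0 mV

E = (58.4/z) · log₁₀([Cl⁻]_out/[Cl⁻]_in) with z = -1.
For an anion, dividing by z = -1 reverses the sign.
= (58.4/-1) · log₁₀(127/17.0) = -58.40 · log₁₀(7.471)
= -58.40 · (0.8734) = -51.00 mV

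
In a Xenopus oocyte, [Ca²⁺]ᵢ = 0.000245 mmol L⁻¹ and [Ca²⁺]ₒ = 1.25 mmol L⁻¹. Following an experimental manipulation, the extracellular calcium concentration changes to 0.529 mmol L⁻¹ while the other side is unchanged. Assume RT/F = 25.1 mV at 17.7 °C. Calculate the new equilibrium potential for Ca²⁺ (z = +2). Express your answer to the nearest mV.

96 mV

After the shift: [Ca²⁺]_out = 0.529, [Ca²⁺]_in = 0.000245 mmol L⁻¹.
E_new = (25.1/2)·ln(0.529/0.000245) = 12.55 · (7.6775) = 96.35 mV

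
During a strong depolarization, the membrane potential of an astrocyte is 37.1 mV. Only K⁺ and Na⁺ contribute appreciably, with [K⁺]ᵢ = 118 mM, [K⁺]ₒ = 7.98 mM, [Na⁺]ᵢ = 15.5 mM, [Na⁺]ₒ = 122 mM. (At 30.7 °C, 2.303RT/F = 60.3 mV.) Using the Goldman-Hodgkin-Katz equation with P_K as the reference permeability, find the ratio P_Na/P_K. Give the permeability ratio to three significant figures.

Let α = P_Na/P_K. GHK: Vm = 60.3·log₁₀[(Kₒ + α·Naₒ)/(Kᵢ + α·Naᵢ)].
10^(Vm/60.3) = 10^(37.1/60.3) = 4.1234
So 4.1234·(Kᵢ + α·Naᵢ) = Kₒ + α·Naₒ → α = (4.1234·118.0 − 7.98) / (122.0 − 4.1234·15.5)
α = (486.6 − 7.98) / (122.0 − 63.91) = 478.6/58.09 = 8.239

8.24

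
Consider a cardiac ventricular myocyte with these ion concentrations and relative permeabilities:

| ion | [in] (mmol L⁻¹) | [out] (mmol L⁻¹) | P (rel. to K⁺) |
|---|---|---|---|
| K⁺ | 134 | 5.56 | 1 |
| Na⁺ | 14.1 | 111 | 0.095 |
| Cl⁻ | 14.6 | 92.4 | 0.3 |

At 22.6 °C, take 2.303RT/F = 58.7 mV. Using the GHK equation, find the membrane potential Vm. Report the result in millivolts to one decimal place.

-52.9 mV

Vm = 58.7 · log₁₀[(Σ P·[cation]ₒ + Σ P·[anion]ᵢ) / (Σ P·[cation]ᵢ + Σ P·[anion]ₒ)]
Numerator = 1×5.56 + 0.095×111 + 0.3×14.6 = 20.48
Denominator = 1×134 + 0.095×14.1 + 0.3×92.4 = 163.1
Vm = 58.7 · log₁₀(0.12563) = 58.7 × (-0.9009) = -52.88 mV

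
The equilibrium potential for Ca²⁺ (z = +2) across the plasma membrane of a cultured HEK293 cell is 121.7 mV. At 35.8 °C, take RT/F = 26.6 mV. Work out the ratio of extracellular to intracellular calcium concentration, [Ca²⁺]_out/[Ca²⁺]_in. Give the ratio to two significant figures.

9400

ln([out]/[in]) = E·z/(26.6) = 121.7 × 2 / 26.6 = 9.1504
[out]/[in] = e^(9.1504) = 9418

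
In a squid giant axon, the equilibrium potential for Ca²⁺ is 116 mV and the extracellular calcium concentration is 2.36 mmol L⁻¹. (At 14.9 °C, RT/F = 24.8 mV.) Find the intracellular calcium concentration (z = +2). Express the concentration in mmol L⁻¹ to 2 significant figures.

0.00020 mmol L⁻¹

Nernst: E = (24.8/2) · ln([out]/[in]), so ln([out]/[in]) = 116.0 × 2 / 24.8 = 9.3548.
[out]/[in] = e^(9.3548) = 1.155e+04.
[in] = 2.36 / 1.155e+04 = 0.0002042 mmol L⁻¹.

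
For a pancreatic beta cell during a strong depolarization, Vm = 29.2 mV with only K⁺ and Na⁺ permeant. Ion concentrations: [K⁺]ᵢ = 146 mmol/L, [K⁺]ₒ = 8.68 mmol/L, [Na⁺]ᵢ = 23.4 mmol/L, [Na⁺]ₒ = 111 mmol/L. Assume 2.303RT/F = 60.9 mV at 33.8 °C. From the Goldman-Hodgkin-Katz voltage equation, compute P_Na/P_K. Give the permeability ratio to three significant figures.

10.7

Let α = P_Na/P_K. GHK: Vm = 60.9·log₁₀[(Kₒ + α·Naₒ)/(Kᵢ + α·Naᵢ)].
10^(Vm/60.9) = 10^(29.2/60.9) = 3.0163
So 3.0163·(Kᵢ + α·Naᵢ) = Kₒ + α·Naₒ → α = (3.0163·146.0 − 8.68) / (111.0 − 3.0163·23.4)
α = (440.4 − 8.68) / (111.0 − 70.58) = 431.7/40.42 = 10.68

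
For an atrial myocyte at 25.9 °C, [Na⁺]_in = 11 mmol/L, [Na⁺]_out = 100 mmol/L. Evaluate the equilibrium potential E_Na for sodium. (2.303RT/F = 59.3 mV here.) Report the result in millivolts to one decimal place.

56.8 mV

E = (59.3/z) · log₁₀([Na⁺]_out/[Na⁺]_in) with z = +1.
= (59.3/1) · log₁₀(100/11) = 59.30 · log₁₀(9.091)
= 59.30 · (0.9586) = 56.85 mV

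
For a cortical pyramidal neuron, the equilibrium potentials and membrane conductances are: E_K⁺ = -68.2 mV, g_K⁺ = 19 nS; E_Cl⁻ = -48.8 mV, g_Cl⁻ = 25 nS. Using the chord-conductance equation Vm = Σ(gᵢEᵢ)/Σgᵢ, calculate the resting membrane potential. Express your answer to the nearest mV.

Σ gᵢEᵢ = 19·(-68.2) + 25·(-48.8) = -2515.80
Σ gᵢ = 19 + 25 = 44
Vm = -2515.80 / 44 = -57.18 mV

-57 mV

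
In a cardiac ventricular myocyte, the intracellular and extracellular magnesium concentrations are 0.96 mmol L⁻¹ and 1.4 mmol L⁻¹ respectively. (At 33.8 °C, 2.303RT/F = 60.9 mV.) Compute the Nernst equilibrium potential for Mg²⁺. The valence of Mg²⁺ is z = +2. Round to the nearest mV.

5 mV

E = (60.9/z) · log₁₀([Mg²⁺]_out/[Mg²⁺]_in) with z = +2.
= (60.9/2) · log₁₀(1.4/0.96) = 30.45 · log₁₀(1.458)
= 30.45 · (0.1639) = 4.99 mV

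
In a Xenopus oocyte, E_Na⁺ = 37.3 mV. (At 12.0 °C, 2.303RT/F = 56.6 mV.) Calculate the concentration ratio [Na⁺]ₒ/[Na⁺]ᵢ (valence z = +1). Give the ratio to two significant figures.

log₁₀([out]/[in]) = E·z/(56.6) = 37.3 × 1 / 56.6 = 0.6590
[out]/[in] = 10^(0.6590) = 4.56

4.6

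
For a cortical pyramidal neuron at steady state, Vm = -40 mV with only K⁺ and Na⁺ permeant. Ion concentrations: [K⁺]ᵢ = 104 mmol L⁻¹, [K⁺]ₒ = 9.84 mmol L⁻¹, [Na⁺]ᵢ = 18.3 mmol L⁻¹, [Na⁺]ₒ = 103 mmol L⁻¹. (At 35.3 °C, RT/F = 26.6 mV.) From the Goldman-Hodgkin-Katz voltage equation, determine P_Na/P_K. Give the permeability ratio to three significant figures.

Let α = P_Na/P_K. GHK: Vm = 26.6·ln[(Kₒ + α·Naₒ)/(Kᵢ + α·Naᵢ)].
e^(Vm/26.6) = e^(-40.0/26.6) = 0.22229
So 0.22229·(Kᵢ + α·Naᵢ) = Kₒ + α·Naₒ → α = (0.22229·104.0 − 9.84) / (103.0 − 0.22229·18.3)
α = (23.12 − 9.84) / (103.0 − 4.068) = 13.28/98.93 = 0.1342

0.134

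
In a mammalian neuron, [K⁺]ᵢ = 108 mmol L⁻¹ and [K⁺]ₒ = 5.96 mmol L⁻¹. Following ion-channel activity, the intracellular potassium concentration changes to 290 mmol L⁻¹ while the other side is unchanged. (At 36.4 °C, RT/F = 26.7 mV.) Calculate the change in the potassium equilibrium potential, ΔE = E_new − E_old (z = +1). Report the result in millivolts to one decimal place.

E_old = (26.7/1)·ln(5.96/108) = -77.35 mV
E_new = (26.7/1)·ln(5.96/290) = -103.72 mV
ΔE = -103.72 − (-77.35) = -26.37 mV

-26.4 mV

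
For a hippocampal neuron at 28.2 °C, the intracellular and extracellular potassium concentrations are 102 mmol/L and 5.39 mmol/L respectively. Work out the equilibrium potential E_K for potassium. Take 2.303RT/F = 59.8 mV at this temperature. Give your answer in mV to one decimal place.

E = (59.8/z) · log₁₀([K⁺]_out/[K⁺]_in) with z = +1.
= (59.8/1) · log₁₀(5.39/102) = 59.80 · log₁₀(0.05284)
= 59.80 · (-1.2770) = -76.37 mV

-76.4 mV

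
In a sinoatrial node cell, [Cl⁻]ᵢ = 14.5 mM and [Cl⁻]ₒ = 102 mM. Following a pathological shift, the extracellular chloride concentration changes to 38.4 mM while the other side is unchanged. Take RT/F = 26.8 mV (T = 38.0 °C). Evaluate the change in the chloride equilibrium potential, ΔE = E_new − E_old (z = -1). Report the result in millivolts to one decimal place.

E_old = (26.8/-1)·ln(102/14.5) = -52.28 mV
E_new = (26.8/-1)·ln(38.4/14.5) = -26.10 mV
ΔE = -26.10 − (-52.28) = 26.18 mV

26.2 mV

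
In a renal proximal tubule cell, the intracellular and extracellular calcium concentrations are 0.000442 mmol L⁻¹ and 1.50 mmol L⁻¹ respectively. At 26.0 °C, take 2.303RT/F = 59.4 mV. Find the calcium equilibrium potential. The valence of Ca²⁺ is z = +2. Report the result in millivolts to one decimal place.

E = (59.4/z) · log₁₀([Ca²⁺]_out/[Ca²⁺]_in) with z = +2.
= (59.4/2) · log₁₀(1.50/0.000442) = 29.70 · log₁₀(3394)
= 29.70 · (3.5307) = 104.86 mV

104.9 mV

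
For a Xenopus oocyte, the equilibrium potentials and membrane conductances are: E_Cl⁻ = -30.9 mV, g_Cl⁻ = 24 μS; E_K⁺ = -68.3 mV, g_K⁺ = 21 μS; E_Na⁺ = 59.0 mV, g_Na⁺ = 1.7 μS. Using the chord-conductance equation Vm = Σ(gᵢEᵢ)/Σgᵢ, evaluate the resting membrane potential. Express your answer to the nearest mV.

-44 mV

Σ gᵢEᵢ = 24·(-30.9) + 21·(-68.3) + 1.7·(59.0) = -2075.60
Σ gᵢ = 24 + 21 + 1.7 = 46.7
Vm = -2075.60 / 46.7 = -44.45 mV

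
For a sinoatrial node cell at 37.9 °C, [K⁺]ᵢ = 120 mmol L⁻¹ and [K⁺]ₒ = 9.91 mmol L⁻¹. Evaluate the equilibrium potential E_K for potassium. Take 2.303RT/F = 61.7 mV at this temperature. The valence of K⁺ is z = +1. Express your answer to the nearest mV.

E = (61.7/z) · log₁₀([K⁺]_out/[K⁺]_in) with z = +1.
= (61.7/1) · log₁₀(9.91/120) = 61.70 · log₁₀(0.08258)
= 61.70 · (-1.0831) = -66.83 mV

-67 mV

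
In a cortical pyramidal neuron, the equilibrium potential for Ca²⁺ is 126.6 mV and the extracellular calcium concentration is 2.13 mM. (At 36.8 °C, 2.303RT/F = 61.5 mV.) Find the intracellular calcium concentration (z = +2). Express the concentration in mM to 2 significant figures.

Nernst: E = (61.5/2) · log₁₀([out]/[in]), so log₁₀([out]/[in]) = 126.6 × 2 / 61.5 = 4.1171.
[out]/[in] = 10^(4.1171) = 1.309e+04.
[in] = 2.13 / 1.309e+04 = 0.0001627 mM.

0.00016 mM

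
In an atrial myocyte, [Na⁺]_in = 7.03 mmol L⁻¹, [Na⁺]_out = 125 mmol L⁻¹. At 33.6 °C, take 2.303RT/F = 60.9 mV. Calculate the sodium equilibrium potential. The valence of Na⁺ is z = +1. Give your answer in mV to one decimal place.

76.1 mV

E = (60.9/z) · log₁₀([Na⁺]_out/[Na⁺]_in) with z = +1.
= (60.9/1) · log₁₀(125/7.03) = 60.90 · log₁₀(17.78)
= 60.90 · (1.2500) = 76.12 mV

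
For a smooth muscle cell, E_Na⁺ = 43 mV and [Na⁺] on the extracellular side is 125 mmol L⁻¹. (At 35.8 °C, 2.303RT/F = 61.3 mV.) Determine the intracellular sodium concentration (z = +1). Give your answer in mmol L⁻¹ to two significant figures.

Nernst: E = (61.3/1) · log₁₀([out]/[in]), so log₁₀([out]/[in]) = 43.0 × 1 / 61.3 = 0.7015.
[out]/[in] = 10^(0.7015) = 5.029.
[in] = 125 / 5.029 = 24.86 mmol L⁻¹.

25 mmol L⁻¹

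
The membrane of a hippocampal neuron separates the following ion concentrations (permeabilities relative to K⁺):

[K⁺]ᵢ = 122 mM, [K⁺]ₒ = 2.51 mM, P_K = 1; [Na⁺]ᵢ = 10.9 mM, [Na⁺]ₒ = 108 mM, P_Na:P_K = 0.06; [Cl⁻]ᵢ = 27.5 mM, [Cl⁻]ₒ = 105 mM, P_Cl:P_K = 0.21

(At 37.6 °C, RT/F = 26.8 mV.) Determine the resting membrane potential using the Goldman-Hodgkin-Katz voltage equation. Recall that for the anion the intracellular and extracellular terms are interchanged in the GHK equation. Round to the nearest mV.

Vm = 26.8 · ln[(Σ P·[cation]ₒ + Σ P·[anion]ᵢ) / (Σ P·[cation]ᵢ + Σ P·[anion]ₒ)]
Numerator = 1×2.51 + 0.06×108 + 0.21×27.5 = 14.76
Denominator = 1×122 + 0.06×10.9 + 0.21×105 = 144.7
Vm = 26.8 · ln(0.10204) = 26.8 × (-2.2824) = -61.17 mV

-61 mV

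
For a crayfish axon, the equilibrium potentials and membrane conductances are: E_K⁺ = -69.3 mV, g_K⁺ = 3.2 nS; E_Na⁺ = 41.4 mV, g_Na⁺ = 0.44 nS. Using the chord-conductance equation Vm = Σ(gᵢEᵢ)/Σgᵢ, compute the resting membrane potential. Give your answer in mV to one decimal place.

-55.9 mV

Σ gᵢEᵢ = 3.2·(-69.3) + 0.44·(41.4) = -203.54
Σ gᵢ = 3.2 + 0.44 = 3.64
Vm = -203.54 / 3.64 = -55.92 mV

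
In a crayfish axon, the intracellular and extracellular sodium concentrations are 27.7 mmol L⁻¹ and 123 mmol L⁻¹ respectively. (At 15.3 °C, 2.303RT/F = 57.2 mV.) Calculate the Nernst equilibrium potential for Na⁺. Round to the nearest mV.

E = (57.2/z) · log₁₀([Na⁺]_out/[Na⁺]_in) with z = +1.
= (57.2/1) · log₁₀(123/27.7) = 57.20 · log₁₀(4.44)
= 57.20 · (0.6474) = 37.03 mV

37 mV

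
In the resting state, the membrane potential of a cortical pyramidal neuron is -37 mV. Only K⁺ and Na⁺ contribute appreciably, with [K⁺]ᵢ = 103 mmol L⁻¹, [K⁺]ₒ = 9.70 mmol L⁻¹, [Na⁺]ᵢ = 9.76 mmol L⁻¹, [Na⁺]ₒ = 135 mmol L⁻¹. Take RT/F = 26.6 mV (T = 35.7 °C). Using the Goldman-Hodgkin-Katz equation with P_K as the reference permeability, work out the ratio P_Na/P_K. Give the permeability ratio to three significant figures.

Let α = P_Na/P_K. GHK: Vm = 26.6·ln[(Kₒ + α·Naₒ)/(Kᵢ + α·Naᵢ)].
e^(Vm/26.6) = e^(-37.0/26.6) = 0.24883
So 0.24883·(Kᵢ + α·Naᵢ) = Kₒ + α·Naₒ → α = (0.24883·103.0 − 9.7) / (135.0 − 0.24883·9.76)
α = (25.63 − 9.7) / (135.0 − 2.429) = 15.93/132.6 = 0.1202

0.120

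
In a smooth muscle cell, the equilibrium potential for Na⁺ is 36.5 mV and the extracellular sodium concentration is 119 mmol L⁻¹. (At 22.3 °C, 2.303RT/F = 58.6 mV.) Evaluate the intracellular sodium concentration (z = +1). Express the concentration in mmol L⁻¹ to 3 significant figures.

Nernst: E = (58.6/1) · log₁₀([out]/[in]), so log₁₀([out]/[in]) = 36.5 × 1 / 58.6 = 0.6229.
[out]/[in] = 10^(0.6229) = 4.196.
[in] = 119 / 4.196 = 28.36 mmol L⁻¹.

28.4 mmol L⁻¹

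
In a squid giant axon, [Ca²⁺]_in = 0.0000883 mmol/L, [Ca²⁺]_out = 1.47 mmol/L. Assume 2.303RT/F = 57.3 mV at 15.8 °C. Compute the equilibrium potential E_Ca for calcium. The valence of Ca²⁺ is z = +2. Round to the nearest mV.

E = (57.3/z) · log₁₀([Ca²⁺]_out/[Ca²⁺]_in) with z = +2.
= (57.3/2) · log₁₀(1.47/0.0000883) = 28.65 · log₁₀(1.665e+04)
= 28.65 · (4.2214) = 120.94 mV

121 mV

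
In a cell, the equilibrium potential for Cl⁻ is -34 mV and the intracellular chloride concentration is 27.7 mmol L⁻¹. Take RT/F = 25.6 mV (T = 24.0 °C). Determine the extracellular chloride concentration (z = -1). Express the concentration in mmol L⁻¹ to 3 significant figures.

Nernst: E = (25.6/-1) · ln([out]/[in]), so ln([out]/[in]) = -34.0 × -1 / 25.6 = 1.3281.
[out]/[in] = e^(1.3281) = 3.774.
[out] = 3.774 × 27.7 = 104.5 mmol L⁻¹.

105 mmol L⁻¹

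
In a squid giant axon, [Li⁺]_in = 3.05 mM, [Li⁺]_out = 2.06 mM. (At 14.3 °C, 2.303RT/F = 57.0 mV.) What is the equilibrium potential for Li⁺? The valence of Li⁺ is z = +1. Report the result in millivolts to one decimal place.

E = (57.0/z) · log₁₀([Li⁺]_out/[Li⁺]_in) with z = +1.
= (57.0/1) · log₁₀(2.06/3.05) = 57.00 · log₁₀(0.6754)
= 57.00 · (-0.1704) = -9.71 mV

-9.7 mV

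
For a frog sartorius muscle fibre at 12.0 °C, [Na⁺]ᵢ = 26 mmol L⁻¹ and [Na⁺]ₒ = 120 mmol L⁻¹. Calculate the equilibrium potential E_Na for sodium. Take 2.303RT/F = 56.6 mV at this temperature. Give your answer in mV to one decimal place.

E = (56.6/z) · log₁₀([Na⁺]_out/[Na⁺]_in) with z = +1.
= (56.6/1) · log₁₀(120/26) = 56.60 · log₁₀(4.615)
= 56.60 · (0.6642) = 37.59 mV

37.6 mV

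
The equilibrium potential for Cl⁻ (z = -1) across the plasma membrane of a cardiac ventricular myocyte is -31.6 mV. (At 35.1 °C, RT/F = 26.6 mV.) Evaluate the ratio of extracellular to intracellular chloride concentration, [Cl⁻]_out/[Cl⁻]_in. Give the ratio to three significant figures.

3.28

ln([out]/[in]) = E·z/(26.6) = -31.6 × -1 / 26.6 = 1.1880
[out]/[in] = e^(1.1880) = 3.28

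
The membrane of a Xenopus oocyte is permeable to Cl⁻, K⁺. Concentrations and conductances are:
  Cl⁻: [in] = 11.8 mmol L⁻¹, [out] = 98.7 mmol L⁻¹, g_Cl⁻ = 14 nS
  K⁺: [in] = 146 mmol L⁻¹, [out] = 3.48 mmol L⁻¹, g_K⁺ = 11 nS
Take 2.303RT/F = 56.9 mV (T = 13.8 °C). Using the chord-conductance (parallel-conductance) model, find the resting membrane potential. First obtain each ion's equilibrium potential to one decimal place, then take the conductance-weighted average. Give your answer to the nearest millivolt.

E_Cl⁻ = (56.9/-1)·log₁₀(98.7/11.8) = -52.5 mV
E_K⁺ = (56.9/1)·log₁₀(3.48/146) = -92.3 mV
Vm = (Σ gᵢEᵢ)/(Σ gᵢ) = (14·-52.5 + 11·-92.3) / (14 + 11)
= -1750.30 / 25 = -70.01 mV

-70 mV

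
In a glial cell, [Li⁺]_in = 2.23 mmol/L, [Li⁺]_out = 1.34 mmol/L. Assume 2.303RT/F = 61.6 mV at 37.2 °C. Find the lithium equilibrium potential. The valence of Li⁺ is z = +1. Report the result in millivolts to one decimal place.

E = (61.6/z) · log₁₀([Li⁺]_out/[Li⁺]_in) with z = +1.
= (61.6/1) · log₁₀(1.34/2.23) = 61.60 · log₁₀(0.6009)
= 61.60 · (-0.2212) = -13.63 mV

-13.6 mV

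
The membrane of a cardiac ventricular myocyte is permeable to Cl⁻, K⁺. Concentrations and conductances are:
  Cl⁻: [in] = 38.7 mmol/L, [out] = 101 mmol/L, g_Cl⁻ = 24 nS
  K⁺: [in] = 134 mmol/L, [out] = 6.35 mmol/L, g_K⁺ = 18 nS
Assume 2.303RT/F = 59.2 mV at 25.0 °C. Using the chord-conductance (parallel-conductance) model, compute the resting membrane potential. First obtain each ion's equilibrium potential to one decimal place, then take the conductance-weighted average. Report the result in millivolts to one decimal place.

-47.7 mV

E_Cl⁻ = (59.2/-1)·log₁₀(101/38.7) = -24.7 mV
E_K⁺ = (59.2/1)·log₁₀(6.35/134) = -78.4 mV
Vm = (Σ gᵢEᵢ)/(Σ gᵢ) = (24·-24.7 + 18·-78.4) / (24 + 18)
= -2004.00 / 42 = -47.71 mV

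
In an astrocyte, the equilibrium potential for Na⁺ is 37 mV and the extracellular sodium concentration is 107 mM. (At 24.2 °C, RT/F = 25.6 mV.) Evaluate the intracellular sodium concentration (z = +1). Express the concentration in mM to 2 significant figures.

Nernst: E = (25.6/1) · ln([out]/[in]), so ln([out]/[in]) = 37.0 × 1 / 25.6 = 1.4453.
[out]/[in] = e^(1.4453) = 4.243.
[in] = 107 / 4.243 = 25.22 mM.

25 mM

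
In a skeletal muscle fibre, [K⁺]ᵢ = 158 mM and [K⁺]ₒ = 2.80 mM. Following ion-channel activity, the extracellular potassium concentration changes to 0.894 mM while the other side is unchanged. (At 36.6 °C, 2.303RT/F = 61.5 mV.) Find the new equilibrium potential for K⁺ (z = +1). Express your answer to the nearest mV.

After the shift: [K⁺]_out = 0.894, [K⁺]_in = 158 mM.
E_new = (61.5/1)·log₁₀(0.894/158) = 61.50 · (-2.2473) = -138.21 mV

-138 mV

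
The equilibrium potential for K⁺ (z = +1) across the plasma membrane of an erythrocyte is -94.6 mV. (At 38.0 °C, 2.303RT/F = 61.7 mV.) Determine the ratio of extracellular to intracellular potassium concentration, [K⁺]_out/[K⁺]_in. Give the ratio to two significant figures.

log₁₀([out]/[in]) = E·z/(61.7) = -94.6 × 1 / 61.7 = -1.5332
[out]/[in] = 10^(-1.5332) = 0.02929

0.029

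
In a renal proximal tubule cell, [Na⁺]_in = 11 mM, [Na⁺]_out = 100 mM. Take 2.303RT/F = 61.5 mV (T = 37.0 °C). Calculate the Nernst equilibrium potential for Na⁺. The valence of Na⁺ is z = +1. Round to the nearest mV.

E = (61.5/z) · log₁₀([Na⁺]_out/[Na⁺]_in) with z = +1.
= (61.5/1) · log₁₀(100/11) = 61.50 · log₁₀(9.091)
= 61.50 · (0.9586) = 58.95 mV

59 mV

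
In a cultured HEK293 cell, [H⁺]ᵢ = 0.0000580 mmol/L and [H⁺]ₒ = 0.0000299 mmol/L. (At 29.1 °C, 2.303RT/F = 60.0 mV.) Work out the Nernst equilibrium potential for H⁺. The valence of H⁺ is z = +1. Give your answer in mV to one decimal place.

E = (60.0/z) · log₁₀([H⁺]_out/[H⁺]_in) with z = +1.
= (60.0/1) · log₁₀(0.0000299/0.0000580) = 60.00 · log₁₀(0.5155)
= 60.00 · (-0.2878) = -17.27 mV

-17.3 mV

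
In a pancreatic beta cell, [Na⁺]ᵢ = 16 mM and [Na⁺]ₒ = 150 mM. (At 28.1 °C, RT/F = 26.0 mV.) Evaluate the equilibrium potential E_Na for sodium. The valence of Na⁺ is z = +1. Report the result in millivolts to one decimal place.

E = (26.0/z) · ln([Na⁺]_out/[Na⁺]_in) with z = +1.
= (26.0/1) · ln(150/16) = 26.00 · ln(9.375)
= 26.00 · (2.2380) = 58.19 mV

58.2 mV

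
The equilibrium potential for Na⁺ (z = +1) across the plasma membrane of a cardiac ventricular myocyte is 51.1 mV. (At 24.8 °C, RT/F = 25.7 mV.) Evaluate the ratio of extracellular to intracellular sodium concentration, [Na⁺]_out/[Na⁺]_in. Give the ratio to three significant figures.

ln([out]/[in]) = E·z/(25.7) = 51.1 × 1 / 25.7 = 1.9883
[out]/[in] = e^(1.9883) = 7.303

7.30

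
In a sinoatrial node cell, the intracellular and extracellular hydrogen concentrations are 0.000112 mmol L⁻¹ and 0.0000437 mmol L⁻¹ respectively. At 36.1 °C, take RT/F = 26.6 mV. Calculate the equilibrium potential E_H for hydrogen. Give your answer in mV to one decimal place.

E = (26.6/z) · ln([H⁺]_out/[H⁺]_in) with z = +1.
= (26.6/1) · ln(0.0000437/0.000112) = 26.60 · ln(0.3902)
= 26.60 · (-0.9412) = -25.03 mV

-25.0 mV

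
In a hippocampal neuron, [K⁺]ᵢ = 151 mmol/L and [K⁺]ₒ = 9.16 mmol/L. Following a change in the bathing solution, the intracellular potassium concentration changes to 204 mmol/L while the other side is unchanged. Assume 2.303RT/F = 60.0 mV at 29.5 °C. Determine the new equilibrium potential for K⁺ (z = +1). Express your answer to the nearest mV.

-81 mV

After the shift: [K⁺]_out = 9.16, [K⁺]_in = 204 mmol/L.
E_new = (60.0/1)·log₁₀(9.16/204) = 60.00 · (-1.3477) = -80.86 mV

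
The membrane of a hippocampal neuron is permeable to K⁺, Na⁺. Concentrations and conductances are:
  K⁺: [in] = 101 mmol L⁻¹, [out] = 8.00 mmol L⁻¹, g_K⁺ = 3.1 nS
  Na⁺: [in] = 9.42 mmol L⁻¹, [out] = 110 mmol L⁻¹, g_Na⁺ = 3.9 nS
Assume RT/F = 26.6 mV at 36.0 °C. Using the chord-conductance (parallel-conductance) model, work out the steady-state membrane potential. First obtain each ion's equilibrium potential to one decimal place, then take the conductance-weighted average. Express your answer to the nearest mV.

E_K⁺ = (26.6/1)·ln(8.00/101) = -67.4 mV
E_Na⁺ = (26.6/1)·ln(110/9.42) = 65.4 mV
Vm = (Σ gᵢEᵢ)/(Σ gᵢ) = (3.1·-67.4 + 3.9·65.4) / (3.1 + 3.9)
= 46.12 / 7 = 6.59 mV

7 mV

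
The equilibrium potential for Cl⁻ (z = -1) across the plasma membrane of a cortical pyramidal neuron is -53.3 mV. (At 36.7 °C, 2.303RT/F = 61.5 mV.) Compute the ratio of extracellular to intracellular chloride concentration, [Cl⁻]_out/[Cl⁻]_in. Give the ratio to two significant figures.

7.4

log₁₀([out]/[in]) = E·z/(61.5) = -53.3 × -1 / 61.5 = 0.8667
[out]/[in] = 10^(0.8667) = 7.356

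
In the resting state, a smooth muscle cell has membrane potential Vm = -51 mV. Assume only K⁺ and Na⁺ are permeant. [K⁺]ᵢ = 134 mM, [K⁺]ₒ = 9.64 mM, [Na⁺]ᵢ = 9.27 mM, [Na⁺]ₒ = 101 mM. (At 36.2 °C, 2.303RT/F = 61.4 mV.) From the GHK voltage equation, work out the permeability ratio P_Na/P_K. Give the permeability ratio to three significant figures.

0.102

Let α = P_Na/P_K. GHK: Vm = 61.4·log₁₀[(Kₒ + α·Naₒ)/(Kᵢ + α·Naᵢ)].
10^(Vm/61.4) = 10^(-51.0/61.4) = 0.1477
So 0.1477·(Kᵢ + α·Naᵢ) = Kₒ + α·Naₒ → α = (0.1477·134.0 − 9.64) / (101.0 − 0.1477·9.27)
α = (19.79 − 9.64) / (101.0 − 1.369) = 10.15/99.63 = 0.1019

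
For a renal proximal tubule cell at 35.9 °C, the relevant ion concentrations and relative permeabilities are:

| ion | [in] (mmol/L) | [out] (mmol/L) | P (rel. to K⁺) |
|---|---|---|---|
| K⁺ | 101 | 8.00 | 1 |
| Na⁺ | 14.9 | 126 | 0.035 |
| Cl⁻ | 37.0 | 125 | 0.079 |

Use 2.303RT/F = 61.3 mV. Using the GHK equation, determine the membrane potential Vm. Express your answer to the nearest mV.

Vm = 61.3 · log₁₀[(Σ P·[cation]ₒ + Σ P·[anion]ᵢ) / (Σ P·[cation]ᵢ + Σ P·[anion]ₒ)]
Numerator = 1×8.00 + 0.035×126 + 0.079×37.0 = 15.33
Denominator = 1×101 + 0.035×14.9 + 0.079×125 = 111.4
Vm = 61.3 · log₁₀(0.13764) = 61.3 × (-0.8612) = -52.79 mV

-53 mV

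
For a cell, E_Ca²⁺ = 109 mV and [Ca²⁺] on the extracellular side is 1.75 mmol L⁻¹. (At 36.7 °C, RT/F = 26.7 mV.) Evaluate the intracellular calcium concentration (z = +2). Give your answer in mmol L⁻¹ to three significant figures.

Nernst: E = (26.7/2) · ln([out]/[in]), so ln([out]/[in]) = 109.0 × 2 / 26.7 = 8.1648.
[out]/[in] = e^(8.1648) = 3515.
[in] = 1.75 / 3515 = 0.0004979 mmol L⁻¹.

0.000498 mmol L⁻¹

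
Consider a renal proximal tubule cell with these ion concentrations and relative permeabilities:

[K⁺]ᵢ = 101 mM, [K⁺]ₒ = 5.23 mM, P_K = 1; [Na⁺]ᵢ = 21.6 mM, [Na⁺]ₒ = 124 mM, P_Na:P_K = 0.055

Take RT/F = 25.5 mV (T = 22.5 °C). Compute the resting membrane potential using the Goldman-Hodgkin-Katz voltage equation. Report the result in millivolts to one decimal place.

Vm = 25.5 · ln[(Σ P·[cation]ₒ + Σ P·[anion]ᵢ) / (Σ P·[cation]ᵢ + Σ P·[anion]ₒ)]
Numerator = 1×5.23 + 0.055×124 = 12.05
Denominator = 1×101 + 0.055×21.6 = 102.2
Vm = 25.5 · ln(0.11792) = 25.5 × (-2.1377) = -54.51 mV

-54.5 mV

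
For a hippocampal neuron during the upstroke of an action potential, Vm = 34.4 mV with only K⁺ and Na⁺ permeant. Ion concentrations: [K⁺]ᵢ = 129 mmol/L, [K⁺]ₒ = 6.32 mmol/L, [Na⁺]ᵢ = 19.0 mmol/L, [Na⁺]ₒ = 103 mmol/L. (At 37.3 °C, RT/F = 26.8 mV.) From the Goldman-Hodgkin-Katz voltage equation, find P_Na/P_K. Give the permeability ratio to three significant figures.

Let α = P_Na/P_K. GHK: Vm = 26.8·ln[(Kₒ + α·Naₒ)/(Kᵢ + α·Naᵢ)].
e^(Vm/26.8) = e^(34.4/26.8) = 3.6095
So 3.6095·(Kᵢ + α·Naᵢ) = Kₒ + α·Naₒ → α = (3.6095·129.0 − 6.32) / (103.0 − 3.6095·19.0)
α = (465.6 − 6.32) / (103.0 − 68.58) = 459.3/34.42 = 13.34

13.3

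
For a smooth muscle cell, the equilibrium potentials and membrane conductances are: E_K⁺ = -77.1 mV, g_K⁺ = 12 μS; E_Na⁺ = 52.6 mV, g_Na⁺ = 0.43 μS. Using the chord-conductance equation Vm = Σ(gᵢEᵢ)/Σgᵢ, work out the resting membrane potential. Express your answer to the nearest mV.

-73 mV

Σ gᵢEᵢ = 12·(-77.1) + 0.43·(52.6) = -902.58
Σ gᵢ = 12 + 0.43 = 12.43
Vm = -902.58 / 12.43 = -72.61 mV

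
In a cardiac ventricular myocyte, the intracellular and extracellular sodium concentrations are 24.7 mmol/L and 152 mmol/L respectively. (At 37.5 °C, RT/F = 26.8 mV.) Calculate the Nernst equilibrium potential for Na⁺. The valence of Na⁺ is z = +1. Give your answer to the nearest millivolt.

E = (26.8/z) · ln([Na⁺]_out/[Na⁺]_in) with z = +1.
= (26.8/1) · ln(152/24.7) = 26.80 · ln(6.154)
= 26.80 · (1.8171) = 48.70 mV

49 mV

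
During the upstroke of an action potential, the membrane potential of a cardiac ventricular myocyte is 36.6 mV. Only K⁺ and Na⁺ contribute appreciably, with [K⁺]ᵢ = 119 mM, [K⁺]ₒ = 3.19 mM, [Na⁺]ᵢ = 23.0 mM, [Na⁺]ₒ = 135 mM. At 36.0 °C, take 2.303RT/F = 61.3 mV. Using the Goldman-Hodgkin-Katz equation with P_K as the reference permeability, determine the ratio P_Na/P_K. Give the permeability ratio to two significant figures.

11

Let α = P_Na/P_K. GHK: Vm = 61.3·log₁₀[(Kₒ + α·Naₒ)/(Kᵢ + α·Naᵢ)].
10^(Vm/61.3) = 10^(36.6/61.3) = 3.9542
So 3.9542·(Kᵢ + α·Naᵢ) = Kₒ + α·Naₒ → α = (3.9542·119.0 − 3.19) / (135.0 − 3.9542·23.0)
α = (470.6 − 3.19) / (135.0 − 90.95) = 467.4/44.05 = 10.61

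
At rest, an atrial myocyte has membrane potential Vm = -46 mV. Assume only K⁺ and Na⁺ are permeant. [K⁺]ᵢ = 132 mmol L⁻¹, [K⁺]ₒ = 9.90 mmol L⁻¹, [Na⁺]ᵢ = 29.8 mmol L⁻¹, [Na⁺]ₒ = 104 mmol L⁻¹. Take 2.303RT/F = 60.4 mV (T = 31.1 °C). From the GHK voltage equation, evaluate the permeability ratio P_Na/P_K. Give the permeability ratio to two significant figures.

Let α = P_Na/P_K. GHK: Vm = 60.4·log₁₀[(Kₒ + α·Naₒ)/(Kᵢ + α·Naᵢ)].
10^(Vm/60.4) = 10^(-46.0/60.4) = 0.17315
So 0.17315·(Kᵢ + α·Naᵢ) = Kₒ + α·Naₒ → α = (0.17315·132.0 − 9.9) / (104.0 − 0.17315·29.8)
α = (22.86 − 9.9) / (104.0 − 5.16) = 12.96/98.84 = 0.1311

0.13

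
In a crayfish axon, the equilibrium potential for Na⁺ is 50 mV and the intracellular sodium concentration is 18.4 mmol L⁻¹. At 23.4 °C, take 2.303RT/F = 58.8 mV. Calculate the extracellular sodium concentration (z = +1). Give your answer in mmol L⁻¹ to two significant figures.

Nernst: E = (58.8/1) · log₁₀([out]/[in]), so log₁₀([out]/[in]) = 50.0 × 1 / 58.8 = 0.8503.
[out]/[in] = 10^(0.8503) = 7.085.
[out] = 7.085 × 18.4 = 130.4 mmol L⁻¹.

130 mmol L⁻¹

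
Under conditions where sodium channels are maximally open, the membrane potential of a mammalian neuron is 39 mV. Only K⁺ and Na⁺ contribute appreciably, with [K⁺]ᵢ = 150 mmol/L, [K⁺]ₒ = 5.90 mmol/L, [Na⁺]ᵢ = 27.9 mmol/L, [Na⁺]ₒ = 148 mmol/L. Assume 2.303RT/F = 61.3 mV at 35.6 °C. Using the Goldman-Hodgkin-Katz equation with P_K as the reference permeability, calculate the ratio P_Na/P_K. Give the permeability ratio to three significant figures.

Let α = P_Na/P_K. GHK: Vm = 61.3·log₁₀[(Kₒ + α·Naₒ)/(Kᵢ + α·Naᵢ)].
10^(Vm/61.3) = 10^(39.0/61.3) = 4.3273
So 4.3273·(Kᵢ + α·Naᵢ) = Kₒ + α·Naₒ → α = (4.3273·150.0 − 5.9) / (148.0 − 4.3273·27.9)
α = (649.1 − 5.9) / (148.0 − 120.7) = 643.2/27.27 = 23.59

23.6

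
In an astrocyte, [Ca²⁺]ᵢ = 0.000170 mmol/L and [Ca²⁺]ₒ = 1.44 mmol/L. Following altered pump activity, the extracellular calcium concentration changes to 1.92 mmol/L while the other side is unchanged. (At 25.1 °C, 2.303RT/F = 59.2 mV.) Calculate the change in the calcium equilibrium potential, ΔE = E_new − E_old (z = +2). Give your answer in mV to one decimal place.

E_old = (59.2/2)·log₁₀(1.44/0.000170) = 116.27 mV
E_new = (59.2/2)·log₁₀(1.92/0.000170) = 119.96 mV
ΔE = 119.96 − (116.27) = 3.70 mV

3.7 mV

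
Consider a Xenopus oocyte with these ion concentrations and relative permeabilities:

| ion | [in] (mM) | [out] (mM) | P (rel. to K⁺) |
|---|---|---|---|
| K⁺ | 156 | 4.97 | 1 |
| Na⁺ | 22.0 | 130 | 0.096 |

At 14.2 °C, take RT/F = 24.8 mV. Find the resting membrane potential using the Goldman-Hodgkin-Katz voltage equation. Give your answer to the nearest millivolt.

Vm = 24.8 · ln[(Σ P·[cation]ₒ + Σ P·[anion]ᵢ) / (Σ P·[cation]ᵢ + Σ P·[anion]ₒ)]
Numerator = 1×4.97 + 0.096×130 = 17.45
Denominator = 1×156 + 0.096×22.0 = 158.1
Vm = 24.8 · ln(0.11036) = 24.8 × (-2.2040) = -54.66 mV

-55 mV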